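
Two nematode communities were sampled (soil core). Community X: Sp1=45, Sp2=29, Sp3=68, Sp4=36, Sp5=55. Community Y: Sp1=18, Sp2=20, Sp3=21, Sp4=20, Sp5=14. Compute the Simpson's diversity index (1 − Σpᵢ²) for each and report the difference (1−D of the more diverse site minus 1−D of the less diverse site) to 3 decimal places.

Community X: N=233, proportions 0.19313, 0.12446, 0.29185, 0.15451, 0.23605, giving 1−D = 0.78244 (working shown to 5 dp, full precision carried).
Community Y: N=93, proportions 0.19355, 0.21505, 0.22581, 0.21505, 0.15054, giving 1−D = 0.79639.
Difference = |0.78244 − 0.79639| = 0.01395, i.e. 0.014 to 3 decimal places.

0.014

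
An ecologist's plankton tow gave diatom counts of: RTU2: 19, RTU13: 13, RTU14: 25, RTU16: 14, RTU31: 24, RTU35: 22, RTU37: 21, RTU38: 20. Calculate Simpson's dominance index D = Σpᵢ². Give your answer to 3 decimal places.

Total N = 19+13+25+14+24+22+21+20 = 158, so the proportions are 0.12025, 0.08228, 0.15823, 0.08861, 0.1519, 0.13924, 0.13291, 0.12658 (working shown to 5 dp, full precision carried).
D = 0.12025² + 0.08228² + 0.15823² + 0.08861² + 0.1519² + 0.13924² + 0.13291² + 0.12658² = 0.01446 + 0.00677 + 0.02504 + 0.00785 + 0.02307 + 0.01939 + 0.01767 + 0.01602 = 0.13027.
To 3 decimal places, D = 0.130.

0.130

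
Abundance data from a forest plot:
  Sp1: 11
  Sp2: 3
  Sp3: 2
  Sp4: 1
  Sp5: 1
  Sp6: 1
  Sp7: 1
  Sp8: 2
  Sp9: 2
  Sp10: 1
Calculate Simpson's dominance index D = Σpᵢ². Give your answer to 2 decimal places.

Total N = 11+3+2+1+1+1+1+2+2+1 = 25, so the proportions are 0.44, 0.12, 0.08, 0.04, 0.04, 0.04, 0.04, 0.08, 0.08, 0.04 (working shown to 4 dp, full precision carried).
D = 0.44² + 0.12² + 0.08² + 0.04² + 0.04² + 0.04² + 0.04² + 0.08² + 0.08² + 0.04² = 0.1936 + 0.0144 + 0.0064 + 0.0016 + 0.0016 + 0.0016 + 0.0016 + 0.0064 + 0.0064 + 0.0016 = 0.2352.
To 2 decimal places, D = 0.24.

0.24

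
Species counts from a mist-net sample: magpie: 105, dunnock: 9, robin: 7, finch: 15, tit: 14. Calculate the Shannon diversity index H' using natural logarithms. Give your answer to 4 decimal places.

1.0131

Total N = 105+9+7+15+14 = 150, so the proportions are 0.7, 0.06, 0.046667, 0.1, 0.093333 (working shown to 6 dp, full precision carried).
Each pᵢ ln pᵢ term: 0.7×(-0.356675)=-0.249672, 0.06×(-2.813411)=-0.168805, 0.046667×(-3.064725)=-0.143021, 0.1×(-2.302585)=-0.230259, 0.093333×(-2.371578)=-0.221347.
Sum = -1.013103, so H' = 1.0131.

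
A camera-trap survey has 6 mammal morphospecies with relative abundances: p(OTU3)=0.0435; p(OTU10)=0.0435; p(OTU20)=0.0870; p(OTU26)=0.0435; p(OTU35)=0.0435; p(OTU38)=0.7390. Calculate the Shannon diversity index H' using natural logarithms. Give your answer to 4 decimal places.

0.9814

Each pᵢ ln pᵢ term (working shown to 6 dp, full precision carried): 0.0435×(-3.134994)=-0.136372, 0.0435×(-3.134994)=-0.136372, 0.087×(-2.441847)=-0.212441, 0.0435×(-3.134994)=-0.136372, 0.0435×(-3.134994)=-0.136372, 0.739×(-0.302457)=-0.223516.
Sum = -0.981446, so H' = 0.9814.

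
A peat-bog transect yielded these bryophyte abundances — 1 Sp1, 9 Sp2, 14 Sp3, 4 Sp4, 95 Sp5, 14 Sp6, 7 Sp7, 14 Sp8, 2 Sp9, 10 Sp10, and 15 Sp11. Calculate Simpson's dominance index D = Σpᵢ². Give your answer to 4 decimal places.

0.2948

Total N = 1+9+14+4+95+14+7+14+2+10+15 = 185, so the proportions are 0.005405, 0.048649, 0.075676, 0.021622, 0.513514, 0.075676, 0.037838, 0.075676, 0.010811, 0.054054, 0.081081 (working shown to 6 dp, full precision carried).
D = 0.005405² + 0.048649² + 0.075676² + 0.021622² + 0.513514² + 0.075676² + 0.037838² + 0.075676² + 0.010811² + 0.054054² + 0.081081² = 0.000029 + 0.002367 + 0.005727 + 0.000467 + 0.263696 + 0.005727 + 0.001432 + 0.005727 + 0.000117 + 0.002922 + 0.006574 = 0.294785.
To 4 decimal places, D = 0.2948.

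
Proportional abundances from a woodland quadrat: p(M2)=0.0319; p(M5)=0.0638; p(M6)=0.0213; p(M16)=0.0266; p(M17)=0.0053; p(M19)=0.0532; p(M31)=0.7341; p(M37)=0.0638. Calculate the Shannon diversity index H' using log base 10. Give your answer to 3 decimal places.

0.456

Each pᵢ log₁₀ pᵢ term (working shown to 5 dp, full precision carried): 0.0319×(-1.49621)=-0.04773, 0.0638×(-1.19518)=-0.07625, 0.0213×(-1.67162)=-0.03561, 0.0266×(-1.57512)=-0.04190, 0.0053×(-2.27572)=-0.01206, 0.0532×(-1.27409)=-0.06778, 0.7341×(-0.13424)=-0.09855, 0.0638×(-1.19518)=-0.07625.
Sum = -0.45613, so H' = 0.456.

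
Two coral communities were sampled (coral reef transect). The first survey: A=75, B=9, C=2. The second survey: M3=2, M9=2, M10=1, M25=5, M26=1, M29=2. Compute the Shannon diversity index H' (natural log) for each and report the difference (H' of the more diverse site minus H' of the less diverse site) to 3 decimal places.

The first survey: N=86, proportions 0.87209, 0.10465, 0.02326, giving H' = 0.44303 (working shown to 5 dp, full precision carried).
The second survey: N=13, proportions 0.15385, 0.15385, 0.07692, 0.38462, 0.07692, 0.15385, giving H' = 1.62602.
Difference = |0.44303 − 1.62602| = 1.18299, i.e. 1.183 to 3 decimal places.

1.183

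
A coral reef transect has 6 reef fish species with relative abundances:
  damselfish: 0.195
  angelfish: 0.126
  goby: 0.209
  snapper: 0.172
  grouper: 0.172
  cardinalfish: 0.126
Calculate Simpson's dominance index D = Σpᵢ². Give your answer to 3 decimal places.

0.173

D = 0.195² + 0.126² + 0.209² + 0.172² + 0.172² + 0.126² = 0.03803 + 0.01588 + 0.04368 + 0.02958 + 0.02958 + 0.01588 = 0.17263 (working shown to 5 dp, full precision carried).
To 3 decimal places, D = 0.173.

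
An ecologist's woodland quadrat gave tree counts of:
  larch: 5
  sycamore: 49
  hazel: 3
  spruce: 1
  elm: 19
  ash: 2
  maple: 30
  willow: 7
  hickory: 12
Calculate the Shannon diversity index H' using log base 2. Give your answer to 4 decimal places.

2.4369

Total N = 5+49+3+1+19+2+30+7+12 = 128, so the proportions are 0.039062, 0.382812, 0.023438, 0.007812, 0.148438, 0.015625, 0.234375, 0.054688, 0.09375 (working shown to 6 dp, full precision carried).
Each pᵢ log₂ pᵢ term: 0.039062×(-4.678072)=-0.182737, 0.382812×(-1.385290)=-0.530306, 0.023438×(-5.415037)=-0.126915, 0.007812×(-7.000000)=-0.054688, 0.148438×(-2.752072)=-0.408511, 0.015625×(-6.000000)=-0.093750, 0.234375×(-2.093109)=-0.490573, 0.054688×(-4.192645)=-0.229285, 0.09375×(-3.415037)=-0.320160.
Sum = -2.436924, so H' = 2.4369.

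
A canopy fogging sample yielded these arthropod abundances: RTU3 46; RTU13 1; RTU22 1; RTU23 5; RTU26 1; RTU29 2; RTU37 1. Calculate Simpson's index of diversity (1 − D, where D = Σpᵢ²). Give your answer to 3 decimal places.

0.339

Total N = 46+1+1+5+1+2+1 = 57, so the proportions are 0.80702, 0.01754, 0.01754, 0.08772, 0.01754, 0.03509, 0.01754 (working shown to 5 dp, full precision carried).
D = 0.80702² + 0.01754² + 0.01754² + 0.08772² + 0.01754² + 0.03509² + 0.01754² = 0.65128 + 0.00031 + 0.00031 + 0.00769 + 0.00031 + 0.00123 + 0.00031 = 0.66143.
So 1 − D = 0.33857, i.e. 0.339 to 3 decimal places.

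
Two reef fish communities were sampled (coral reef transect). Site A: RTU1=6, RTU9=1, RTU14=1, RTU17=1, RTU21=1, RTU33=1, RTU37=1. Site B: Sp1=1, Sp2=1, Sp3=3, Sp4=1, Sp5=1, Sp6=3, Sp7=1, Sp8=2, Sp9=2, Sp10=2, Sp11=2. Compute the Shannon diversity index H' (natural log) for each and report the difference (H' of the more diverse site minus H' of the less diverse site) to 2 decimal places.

Site A: N=12, proportions 0.5, 0.08333, 0.08333, 0.08333, 0.08333, 0.08333, 0.08333, giving H' = 1.58903 (working shown to 5 dp, full precision carried).
Site B: N=19, proportions 0.05263, 0.05263, 0.15789, 0.05263, 0.05263, 0.15789, 0.05263, 0.10526, 0.10526, 0.10526, 0.10526, giving H' = 2.30566.
Difference = |1.58903 − 2.30566| = 0.71663, i.e. 0.72 to 2 decimal places.

0.72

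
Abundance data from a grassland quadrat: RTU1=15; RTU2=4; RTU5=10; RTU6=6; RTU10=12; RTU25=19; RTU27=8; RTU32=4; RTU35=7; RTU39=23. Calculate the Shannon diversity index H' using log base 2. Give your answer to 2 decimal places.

Total N = 15+4+10+6+12+19+8+4+7+23 = 108, so the proportions are 0.1389, 0.037, 0.0926, 0.0556, 0.1111, 0.1759, 0.0741, 0.037, 0.0648, 0.213 (working shown to 4 dp, full precision carried).
Each pᵢ log₂ pᵢ term: 0.1389×(-2.8480)=-0.3956, 0.037×(-4.7549)=-0.1761, 0.0926×(-3.4330)=-0.3179, 0.0556×(-4.1699)=-0.2317, 0.1111×(-3.1699)=-0.3522, 0.1759×(-2.5070)=-0.4410, 0.0741×(-3.7549)=-0.2781, 0.037×(-4.7549)=-0.1761, 0.0648×(-3.9475)=-0.2559, 0.213×(-2.2313)=-0.4752.
Sum = -3.0997, so H' = 3.10.

3.10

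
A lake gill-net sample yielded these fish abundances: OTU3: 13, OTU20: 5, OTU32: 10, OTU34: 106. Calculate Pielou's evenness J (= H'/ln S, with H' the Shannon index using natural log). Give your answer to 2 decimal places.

Total N = 13+5+10+106 = 134, so the proportions are 0.097, 0.0373, 0.0746, 0.791 (working shown to 4 dp, full precision carried).
H' = −Σ pᵢ ln pᵢ = −((-0.2263) + (-0.1227) + (-0.1937) + (-0.1854)) = 0.7281.
With S = 4 species, ln S = 1.3863, so J = 0.7281/1.3863 = 0.5252, i.e. 0.53 to 2 decimal places.

0.53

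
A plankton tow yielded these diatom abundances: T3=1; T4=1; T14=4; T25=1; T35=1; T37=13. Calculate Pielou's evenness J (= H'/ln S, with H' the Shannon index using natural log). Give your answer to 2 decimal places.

0.67

Total N = 1+1+4+1+1+13 = 21, so the proportions are 0.0476, 0.0476, 0.1905, 0.0476, 0.0476, 0.619 (working shown to 4 dp, full precision carried).
H' = −Σ pᵢ ln pᵢ = −((-0.1450) + (-0.1450) + (-0.3159) + (-0.1450) + (-0.1450) + (-0.2969)) = 1.1926.
With S = 6 species, ln S = 1.7918, so J = 1.1926/1.7918 = 0.6656, i.e. 0.67 to 2 decimal places.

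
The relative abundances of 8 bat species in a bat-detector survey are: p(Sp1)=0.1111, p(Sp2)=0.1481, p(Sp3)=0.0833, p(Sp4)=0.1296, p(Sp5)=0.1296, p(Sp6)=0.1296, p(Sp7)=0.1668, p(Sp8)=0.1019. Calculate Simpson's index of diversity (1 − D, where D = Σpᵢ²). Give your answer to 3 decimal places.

D = 0.1111² + 0.1481² + 0.0833² + 0.1296² + 0.1296² + 0.1296² + 0.1668² + 0.1019² = 0.01234 + 0.02193 + 0.00694 + 0.01680 + 0.01680 + 0.01680 + 0.02782 + 0.01038 = 0.12981 (working shown to 5 dp, full precision carried).
So 1 − D = 0.87019, i.e. 0.870 to 3 decimal places.

0.870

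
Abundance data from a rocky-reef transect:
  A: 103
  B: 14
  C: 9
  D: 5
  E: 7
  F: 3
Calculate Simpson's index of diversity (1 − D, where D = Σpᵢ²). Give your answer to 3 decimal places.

0.448

Total N = 103+14+9+5+7+3 = 141, so the proportions are 0.7305, 0.09929, 0.06383, 0.03546, 0.04965, 0.02128 (working shown to 5 dp, full precision carried).
D = 0.7305² + 0.09929² + 0.06383² + 0.03546² + 0.04965² + 0.02128² = 0.53363 + 0.00986 + 0.00407 + 0.00126 + 0.00246 + 0.00045 = 0.55173.
So 1 − D = 0.44827, i.e. 0.448 to 3 decimal places.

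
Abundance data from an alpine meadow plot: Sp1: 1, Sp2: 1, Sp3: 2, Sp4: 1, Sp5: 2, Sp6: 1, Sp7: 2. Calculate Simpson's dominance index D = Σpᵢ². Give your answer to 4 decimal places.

Total N = 1+1+2+1+2+1+2 = 10, so the proportions are 0.1, 0.1, 0.2, 0.1, 0.2, 0.1, 0.2 (working shown to 6 dp, full precision carried).
D = 0.1² + 0.1² + 0.2² + 0.1² + 0.2² + 0.1² + 0.2² = 0.010000 + 0.010000 + 0.040000 + 0.010000 + 0.040000 + 0.010000 + 0.040000 = 0.160000.
To 4 decimal places, D = 0.1600.

0.1600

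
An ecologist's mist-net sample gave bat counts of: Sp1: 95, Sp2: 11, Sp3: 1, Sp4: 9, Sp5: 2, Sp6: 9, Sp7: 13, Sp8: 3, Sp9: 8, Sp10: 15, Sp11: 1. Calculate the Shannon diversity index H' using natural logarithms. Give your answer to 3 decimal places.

Total N = 95+11+1+9+2+9+13+3+8+15+1 = 167, so the proportions are 0.56886, 0.06587, 0.00599, 0.05389, 0.01198, 0.05389, 0.07784, 0.01796, 0.0479, 0.08982, 0.00599 (working shown to 5 dp, full precision carried).
Each pᵢ ln pᵢ term: 0.56886×(-0.56412)=-0.32090, 0.06587×(-2.72010)=-0.17917, 0.00599×(-5.11799)=-0.03065, 0.05389×(-2.92077)=-0.15741, 0.01198×(-4.42485)=-0.05299, 0.05389×(-2.92077)=-0.15741, 0.07784×(-2.55304)=-0.19874, 0.01796×(-4.01938)=-0.07220, 0.0479×(-3.03855)=-0.14556, 0.08982×(-2.40994)=-0.21646, 0.00599×(-5.11799)=-0.03065.
Sum = -1.56214, so H' = 1.562.

1.562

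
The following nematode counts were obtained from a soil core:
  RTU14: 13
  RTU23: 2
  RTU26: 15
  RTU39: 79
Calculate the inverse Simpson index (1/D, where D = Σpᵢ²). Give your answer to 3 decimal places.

1.790

Total N = 13+2+15+79 = 109, so the proportions are 0.119266, 0.018349, 0.137615, 0.724771 (working shown to 6 dp, full precision carried).
D = 0.119266² + 0.018349² + 0.137615² + 0.724771² = 0.014224 + 0.000337 + 0.018938 + 0.525292 = 0.558791.
So 1/D = 1.78958, i.e. 1.790 to 3 decimal places.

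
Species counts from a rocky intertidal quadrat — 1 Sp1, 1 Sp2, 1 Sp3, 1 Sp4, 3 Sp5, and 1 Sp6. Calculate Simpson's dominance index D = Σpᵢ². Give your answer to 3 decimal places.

Total N = 1+1+1+1+3+1 = 8, so the proportions are 0.125, 0.125, 0.125, 0.125, 0.375, 0.125 (working shown to 5 dp, full precision carried).
D = 0.125² + 0.125² + 0.125² + 0.125² + 0.375² + 0.125² = 0.01562 + 0.01562 + 0.01562 + 0.01562 + 0.14062 + 0.01562 = 0.21875.
To 3 decimal places, D = 0.219.

0.219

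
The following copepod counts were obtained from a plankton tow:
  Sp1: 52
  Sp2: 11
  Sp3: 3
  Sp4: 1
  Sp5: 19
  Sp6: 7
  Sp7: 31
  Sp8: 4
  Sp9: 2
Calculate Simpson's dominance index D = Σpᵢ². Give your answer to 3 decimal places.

Total N = 52+11+3+1+19+7+31+4+2 = 130, so the proportions are 0.4, 0.08462, 0.02308, 0.00769, 0.14615, 0.05385, 0.23846, 0.03077, 0.01538 (working shown to 5 dp, full precision carried).
D = 0.4² + 0.08462² + 0.02308² + 0.00769² + 0.14615² + 0.05385² + 0.23846² + 0.03077² + 0.01538² = 0.16000 + 0.00716 + 0.00053 + 0.00006 + 0.02136 + 0.00290 + 0.05686 + 0.00095 + 0.00024 = 0.25006.
To 3 decimal places, D = 0.250.

0.250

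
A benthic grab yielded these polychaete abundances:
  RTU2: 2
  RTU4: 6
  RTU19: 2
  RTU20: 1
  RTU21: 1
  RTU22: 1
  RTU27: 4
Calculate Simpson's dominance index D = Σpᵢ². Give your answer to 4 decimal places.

0.2180

Total N = 2+6+2+1+1+1+4 = 17, so the proportions are 0.117647, 0.352941, 0.117647, 0.058824, 0.058824, 0.058824, 0.235294 (working shown to 6 dp, full precision carried).
D = 0.117647² + 0.352941² + 0.117647² + 0.058824² + 0.058824² + 0.058824² + 0.235294² = 0.013841 + 0.124567 + 0.013841 + 0.003460 + 0.003460 + 0.003460 + 0.055363 = 0.217993.
To 4 decimal places, D = 0.2180.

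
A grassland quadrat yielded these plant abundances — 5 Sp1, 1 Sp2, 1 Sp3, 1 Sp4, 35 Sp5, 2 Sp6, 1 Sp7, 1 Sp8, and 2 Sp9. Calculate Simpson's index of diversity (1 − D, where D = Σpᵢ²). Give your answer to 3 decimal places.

Total N = 5+1+1+1+35+2+1+1+2 = 49, so the proportions are 0.10204, 0.02041, 0.02041, 0.02041, 0.71429, 0.04082, 0.02041, 0.02041, 0.04082 (working shown to 5 dp, full precision carried).
D = 0.10204² + 0.02041² + 0.02041² + 0.02041² + 0.71429² + 0.04082² + 0.02041² + 0.02041² + 0.04082² = 0.01041 + 0.00042 + 0.00042 + 0.00042 + 0.51020 + 0.00167 + 0.00042 + 0.00042 + 0.00167 = 0.52603.
So 1 − D = 0.47397, i.e. 0.474 to 3 decimal places.

0.474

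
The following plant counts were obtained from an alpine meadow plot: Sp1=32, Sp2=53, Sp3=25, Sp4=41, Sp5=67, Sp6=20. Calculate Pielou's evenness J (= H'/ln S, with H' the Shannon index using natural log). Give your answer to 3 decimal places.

Total N = 32+53+25+41+67+20 = 238, so the proportions are 0.13445, 0.22269, 0.10504, 0.17227, 0.28151, 0.08403 (working shown to 5 dp, full precision carried).
H' = −Σ pᵢ ln pᵢ = −((-0.26979) + (-0.33447) + (-0.23670) + (-0.30297) + (-0.35684) + (-0.20811)) = 1.70888.
With S = 6 species, ln S = 1.79176, so J = 1.70888/1.79176 = 0.95375, i.e. 0.954 to 3 decimal places.

0.954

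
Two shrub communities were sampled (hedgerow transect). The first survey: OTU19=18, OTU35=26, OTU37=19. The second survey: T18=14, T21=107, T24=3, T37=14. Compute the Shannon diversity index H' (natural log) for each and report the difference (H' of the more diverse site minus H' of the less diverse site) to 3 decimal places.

The first survey: N=63, proportions 0.285714, 0.412698, 0.301587, giving H' = 1.084698 (working shown to 6 dp, full precision carried).
The second survey: N=138, proportions 0.101449, 0.775362, 0.021739, 0.101449, giving H' = 0.744775.
Difference = |1.084698 − 0.744775| = 0.339923, i.e. 0.340 to 3 decimal places.

0.340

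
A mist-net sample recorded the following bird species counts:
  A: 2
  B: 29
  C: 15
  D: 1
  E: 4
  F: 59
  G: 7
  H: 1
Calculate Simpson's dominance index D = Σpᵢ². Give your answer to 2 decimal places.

0.33

Total N = 2+29+15+1+4+59+7+1 = 118, so the proportions are 0.0169, 0.2458, 0.1271, 0.0085, 0.0339, 0.5, 0.0593, 0.0085 (working shown to 4 dp, full precision carried).
D = 0.0169² + 0.2458² + 0.1271² + 0.0085² + 0.0339² + 0.5² + 0.0593² + 0.0085² = 0.0003 + 0.0604 + 0.0162 + 0.0001 + 0.0011 + 0.2500 + 0.0035 + 0.0001 = 0.3317.
To 2 decimal places, D = 0.33.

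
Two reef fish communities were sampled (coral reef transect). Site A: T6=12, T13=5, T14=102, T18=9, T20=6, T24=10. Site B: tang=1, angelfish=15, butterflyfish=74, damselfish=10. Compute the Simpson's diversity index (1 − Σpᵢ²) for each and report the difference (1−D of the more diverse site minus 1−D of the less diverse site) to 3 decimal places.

0.060

Site A: N=144, proportions 0.08333, 0.03472, 0.70833, 0.0625, 0.04167, 0.06944, giving 1−D = 0.47965 (working shown to 5 dp, full precision carried).
Site B: N=100, proportions 0.01, 0.15, 0.74, 0.1, giving 1−D = 0.41980.
Difference = |0.47965 − 0.41980| = 0.05985, i.e. 0.060 to 3 decimal places.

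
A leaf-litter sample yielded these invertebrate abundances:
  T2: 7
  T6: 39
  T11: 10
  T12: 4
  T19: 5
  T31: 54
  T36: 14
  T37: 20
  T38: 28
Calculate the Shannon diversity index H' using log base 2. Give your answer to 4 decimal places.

2.7279

Total N = 7+39+10+4+5+54+14+20+28 = 181, so the proportions are 0.038674, 0.21547, 0.055249, 0.022099, 0.027624, 0.298343, 0.077348, 0.110497, 0.154696 (working shown to 6 dp, full precision carried).
Each pᵢ log₂ pᵢ term: 0.038674×(-4.692491)=-0.181478, 0.21547×(-2.214444)=-0.477145, 0.055249×(-4.177918)=-0.230824, 0.022099×(-5.499846)=-0.121544, 0.027624×(-5.177918)=-0.143036, 0.298343×(-1.744958)=-0.520595, 0.077348×(-3.692491)=-0.285607, 0.110497×(-3.177918)=-0.351151, 0.154696×(-2.692491)=-0.416518.
Sum = -2.727898, so H' = 2.7279.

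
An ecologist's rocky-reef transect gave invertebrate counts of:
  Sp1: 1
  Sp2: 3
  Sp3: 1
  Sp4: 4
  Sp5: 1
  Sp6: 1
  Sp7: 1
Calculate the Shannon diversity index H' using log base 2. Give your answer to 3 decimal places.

Total N = 1+3+1+4+1+1+1 = 12, so the proportions are 0.08333, 0.25, 0.08333, 0.33333, 0.08333, 0.08333, 0.08333 (working shown to 5 dp, full precision carried).
Each pᵢ log₂ pᵢ term: 0.08333×(-3.58496)=-0.29875, 0.25×(-2.00000)=-0.50000, 0.08333×(-3.58496)=-0.29875, 0.33333×(-1.58496)=-0.52832, 0.08333×(-3.58496)=-0.29875, 0.08333×(-3.58496)=-0.29875, 0.08333×(-3.58496)=-0.29875.
Sum = -2.52206, so H' = 2.522.

2.522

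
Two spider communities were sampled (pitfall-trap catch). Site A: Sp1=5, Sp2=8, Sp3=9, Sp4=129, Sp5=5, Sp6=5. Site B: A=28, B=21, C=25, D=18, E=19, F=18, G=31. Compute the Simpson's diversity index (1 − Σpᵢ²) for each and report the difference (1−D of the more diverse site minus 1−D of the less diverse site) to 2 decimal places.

Site A: N=161, proportions 0.0311, 0.0497, 0.0559, 0.8012, 0.0311, 0.0311, giving 1−D = 0.3495 (working shown to 4 dp, full precision carried).
Site B: N=160, proportions 0.175, 0.1313, 0.1562, 0.1125, 0.1187, 0.1125, 0.1938, giving 1−D = 0.8508.
Difference = |0.3495 − 0.8508| = 0.5013, i.e. 0.50 to 2 decimal places.

0.50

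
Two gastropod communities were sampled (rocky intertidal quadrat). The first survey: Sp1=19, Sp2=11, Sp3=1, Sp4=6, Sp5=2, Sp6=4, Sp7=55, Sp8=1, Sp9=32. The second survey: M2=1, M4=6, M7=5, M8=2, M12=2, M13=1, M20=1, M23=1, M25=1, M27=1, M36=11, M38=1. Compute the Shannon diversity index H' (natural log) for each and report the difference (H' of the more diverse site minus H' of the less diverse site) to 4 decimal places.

0.4608

The first survey: N=131, proportions 0.145038, 0.083969, 0.007634, 0.045802, 0.015267, 0.030534, 0.419847, 0.007634, 0.244275, giving H' = 1.582754 (working shown to 6 dp, full precision carried).
The second survey: N=33, proportions 0.030303, 0.181818, 0.151515, 0.060606, 0.060606, 0.030303, 0.030303, 0.030303, 0.030303, 0.030303, 0.333333, 0.030303, giving H' = 2.043563.
Difference = |1.582754 − 2.043563| = 0.460809, i.e. 0.4608 to 4 decimal places.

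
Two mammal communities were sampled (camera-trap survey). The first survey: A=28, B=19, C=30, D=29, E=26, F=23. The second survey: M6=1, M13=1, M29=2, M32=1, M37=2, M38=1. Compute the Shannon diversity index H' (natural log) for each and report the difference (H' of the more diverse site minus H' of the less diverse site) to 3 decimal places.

0.048

The first survey: N=155, proportions 0.180645, 0.122581, 0.193548, 0.187097, 0.167742, 0.148387, giving H' = 1.780455 (working shown to 6 dp, full precision carried).
The second survey: N=8, proportions 0.125, 0.125, 0.25, 0.125, 0.25, 0.125, giving H' = 1.732868.
Difference = |1.780455 − 1.732868| = 0.047587, i.e. 0.048 to 3 decimal places.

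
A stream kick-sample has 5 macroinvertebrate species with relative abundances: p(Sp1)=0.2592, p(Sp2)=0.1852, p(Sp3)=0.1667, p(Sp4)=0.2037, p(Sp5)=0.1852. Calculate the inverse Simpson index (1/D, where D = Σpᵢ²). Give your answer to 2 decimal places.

D = 0.2592² + 0.1852² + 0.1667² + 0.2037² + 0.1852² = 0.067185 + 0.034299 + 0.027789 + 0.041494 + 0.034299 = 0.205065 (working shown to 6 dp, full precision carried).
So 1/D = 4.8765, i.e. 4.88 to 2 decimal places.

4.88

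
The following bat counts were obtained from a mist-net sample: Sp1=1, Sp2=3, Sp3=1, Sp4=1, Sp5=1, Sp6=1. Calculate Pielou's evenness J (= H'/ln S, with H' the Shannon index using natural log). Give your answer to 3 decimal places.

0.931

Total N = 1+3+1+1+1+1 = 8, so the proportions are 0.125, 0.375, 0.125, 0.125, 0.125, 0.125 (working shown to 5 dp, full precision carried).
H' = −Σ pᵢ ln pᵢ = −((-0.25993) + (-0.36781) + (-0.25993) + (-0.25993) + (-0.25993) + (-0.25993)) = 1.66746.
With S = 6 species, ln S = 1.79176, so J = 1.66746/1.79176 = 0.93063, i.e. 0.931 to 3 decimal places.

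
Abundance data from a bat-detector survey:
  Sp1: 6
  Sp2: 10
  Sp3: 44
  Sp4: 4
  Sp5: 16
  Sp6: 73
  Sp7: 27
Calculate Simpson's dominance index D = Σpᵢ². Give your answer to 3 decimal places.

0.259

Total N = 6+10+44+4+16+73+27 = 180, so the proportions are 0.03333, 0.05556, 0.24444, 0.02222, 0.08889, 0.40556, 0.15 (working shown to 5 dp, full precision carried).
D = 0.03333² + 0.05556² + 0.24444² + 0.02222² + 0.08889² + 0.40556² + 0.15² = 0.00111 + 0.00309 + 0.05975 + 0.00049 + 0.00790 + 0.16448 + 0.02250 = 0.25932.
To 3 decimal places, D = 0.259.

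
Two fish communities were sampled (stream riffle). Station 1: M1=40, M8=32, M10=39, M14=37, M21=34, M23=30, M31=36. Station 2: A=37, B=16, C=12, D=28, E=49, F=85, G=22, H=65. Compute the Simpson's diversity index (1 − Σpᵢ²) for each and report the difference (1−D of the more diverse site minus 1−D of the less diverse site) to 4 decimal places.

Station 1: N=248, proportions 0.16129, 0.129032, 0.157258, 0.149194, 0.137097, 0.120968, 0.145161, giving 1−D = 0.855847 (working shown to 6 dp, full precision carried).
Station 2: N=314, proportions 0.117834, 0.050955, 0.038217, 0.089172, 0.156051, 0.270701, 0.070064, 0.207006, giving 1−D = 0.828715.
Difference = |0.855847 − 0.828715| = 0.027132, i.e. 0.0271 to 4 decimal places.

0.0271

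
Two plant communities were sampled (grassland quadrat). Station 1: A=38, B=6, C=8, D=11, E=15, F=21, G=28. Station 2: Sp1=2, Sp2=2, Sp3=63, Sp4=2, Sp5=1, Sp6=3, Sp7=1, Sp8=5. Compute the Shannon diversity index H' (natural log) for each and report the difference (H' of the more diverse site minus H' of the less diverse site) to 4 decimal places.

0.9053

Station 1: N=127, proportions 0.2992126, 0.0472441, 0.0629921, 0.0866142, 0.1181102, 0.1653543, 0.2204724, giving H' = 1.7745126 (working shown to 7 dp, full precision carried).
Station 2: N=79, proportions 0.0253165, 0.0253165, 0.7974684, 0.0253165, 0.0126582, 0.0379747, 0.0126582, 0.0632911, giving H' = 0.8692023.
Difference = |1.7745126 − 0.8692023| = 0.9053103, i.e. 0.9053 to 4 decimal places.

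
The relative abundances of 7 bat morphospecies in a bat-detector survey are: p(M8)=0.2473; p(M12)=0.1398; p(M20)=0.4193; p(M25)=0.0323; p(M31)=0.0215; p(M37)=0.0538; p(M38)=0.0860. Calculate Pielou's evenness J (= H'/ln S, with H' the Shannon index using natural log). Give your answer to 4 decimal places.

H' = −Σ pᵢ ln pᵢ = −((-0.345516) + (-0.275062) + (-0.364442) + (-0.110876) + (-0.082554) + (-0.157230) + (-0.210993)) = 1.546673 (working shown to 6 dp, full precision carried).
With S = 7 species, ln S = 1.945910, so J = 1.546673/1.945910 = 0.794833, i.e. 0.7948 to 4 decimal places.

0.7948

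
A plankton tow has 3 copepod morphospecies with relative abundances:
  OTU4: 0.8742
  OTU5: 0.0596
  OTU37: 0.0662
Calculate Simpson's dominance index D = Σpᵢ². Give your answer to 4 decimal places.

D = 0.8742² + 0.0596² + 0.0662² = 0.764226 + 0.003552 + 0.004382 = 0.772160 (working shown to 6 dp, full precision carried).
To 4 decimal places, D = 0.7722.

0.7722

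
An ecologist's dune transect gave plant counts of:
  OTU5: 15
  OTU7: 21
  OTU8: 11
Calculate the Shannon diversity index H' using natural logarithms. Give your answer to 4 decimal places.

Total N = 15+21+11 = 47, so the proportions are 0.319149, 0.446809, 0.234043 (working shown to 6 dp, full precision carried).
Each pᵢ ln pᵢ term: 0.319149×(-1.142097)=-0.364499, 0.446809×(-0.805625)=-0.359960, 0.234043×(-1.452252)=-0.339889.
Sum = -1.064348, so H' = 1.0643.

1.0643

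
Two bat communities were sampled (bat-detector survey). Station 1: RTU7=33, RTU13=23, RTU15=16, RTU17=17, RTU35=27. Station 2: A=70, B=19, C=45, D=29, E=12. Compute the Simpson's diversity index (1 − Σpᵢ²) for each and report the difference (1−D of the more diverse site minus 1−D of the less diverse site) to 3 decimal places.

Station 1: N=116, proportions 0.28448, 0.19828, 0.13793, 0.14655, 0.23276, giving 1−D = 0.78508 (working shown to 5 dp, full precision carried).
Station 2: N=175, proportions 0.4, 0.10857, 0.25714, 0.16571, 0.06857, giving 1−D = 0.72993.
Difference = |0.78508 − 0.72993| = 0.05515, i.e. 0.055 to 3 decimal places.

0.055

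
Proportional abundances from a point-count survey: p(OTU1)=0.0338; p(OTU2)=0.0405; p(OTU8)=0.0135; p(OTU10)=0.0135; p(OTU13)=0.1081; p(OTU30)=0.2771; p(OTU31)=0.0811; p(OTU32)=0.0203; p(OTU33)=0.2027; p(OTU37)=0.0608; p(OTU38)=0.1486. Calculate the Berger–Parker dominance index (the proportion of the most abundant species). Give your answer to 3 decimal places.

0.277

The largest proportion is 0.2771, i.e. d = 0.277 to 3 decimal places.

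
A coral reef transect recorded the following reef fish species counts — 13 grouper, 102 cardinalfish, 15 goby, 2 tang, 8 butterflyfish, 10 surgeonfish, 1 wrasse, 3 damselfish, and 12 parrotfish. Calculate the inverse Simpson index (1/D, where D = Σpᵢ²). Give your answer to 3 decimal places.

2.478

Total N = 13+102+15+2+8+10+1+3+12 = 166, so the proportions are 0.078313, 0.614458, 0.090361, 0.012048, 0.048193, 0.060241, 0.006024, 0.018072, 0.072289 (working shown to 6 dp, full precision carried).
D = 0.078313² + 0.614458² + 0.090361² + 0.012048² + 0.048193² + 0.060241² + 0.006024² + 0.018072² + 0.072289² = 0.006133 + 0.377558 + 0.008165 + 0.000145 + 0.002323 + 0.003629 + 0.000036 + 0.000327 + 0.005226 = 0.403542.
So 1/D = 2.47806, i.e. 2.478 to 3 decimal places.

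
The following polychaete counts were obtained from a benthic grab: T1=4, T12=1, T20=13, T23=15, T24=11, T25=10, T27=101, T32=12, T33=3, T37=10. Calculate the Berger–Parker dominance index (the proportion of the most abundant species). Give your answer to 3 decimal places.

Total N = 4+1+13+15+11+10+101+12+3+10 = 180, so the proportions are 0.02222, 0.00556, 0.07222, 0.08333, 0.06111, 0.05556, 0.56111, 0.06667, 0.01667, 0.05556 (working shown to 5 dp, full precision carried).
The largest proportion is 0.56111, i.e. d = 0.561 to 3 decimal places.

0.561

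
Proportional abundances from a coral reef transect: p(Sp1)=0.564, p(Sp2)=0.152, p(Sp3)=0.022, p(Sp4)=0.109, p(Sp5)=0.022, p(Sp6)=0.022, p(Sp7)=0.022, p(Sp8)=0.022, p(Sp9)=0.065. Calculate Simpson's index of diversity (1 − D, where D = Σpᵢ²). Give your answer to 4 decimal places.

D = 0.564² + 0.152² + 0.022² + 0.109² + 0.022² + 0.022² + 0.022² + 0.022² + 0.065² = 0.318096 + 0.023104 + 0.000484 + 0.011881 + 0.000484 + 0.000484 + 0.000484 + 0.000484 + 0.004225 = 0.359726 (working shown to 6 dp, full precision carried).
So 1 − D = 0.640274, i.e. 0.6403 to 4 decimal places.

0.6403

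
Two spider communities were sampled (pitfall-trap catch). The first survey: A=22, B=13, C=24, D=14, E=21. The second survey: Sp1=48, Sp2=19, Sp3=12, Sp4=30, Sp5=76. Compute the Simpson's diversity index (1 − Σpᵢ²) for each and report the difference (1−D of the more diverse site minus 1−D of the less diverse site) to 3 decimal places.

The first survey: N=94, proportions 0.23404, 0.1383, 0.25532, 0.14894, 0.2234, giving 1−D = 0.78882 (working shown to 5 dp, full precision carried).
The second survey: N=185, proportions 0.25946, 0.1027, 0.06486, 0.16216, 0.41081, giving 1−D = 0.72286.
Difference = |0.78882 − 0.72286| = 0.06596, i.e. 0.066 to 3 decimal places.

0.066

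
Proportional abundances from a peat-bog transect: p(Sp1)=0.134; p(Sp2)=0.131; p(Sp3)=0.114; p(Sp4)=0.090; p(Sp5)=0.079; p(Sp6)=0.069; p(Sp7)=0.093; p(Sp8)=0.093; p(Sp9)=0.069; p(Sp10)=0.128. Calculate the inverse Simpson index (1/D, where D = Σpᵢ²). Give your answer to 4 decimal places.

D = 0.134² + 0.131² + 0.114² + 0.09² + 0.079² + 0.069² + 0.093² + 0.093² + 0.069² + 0.128² = 0.01795600 + 0.01716100 + 0.01299600 + 0.00810000 + 0.00624100 + 0.00476100 + 0.00864900 + 0.00864900 + 0.00476100 + 0.01638400 = 0.10565800 (working shown to 8 dp, full precision carried).
So 1/D = 9.464499, i.e. 9.4645 to 4 decimal places.

9.4645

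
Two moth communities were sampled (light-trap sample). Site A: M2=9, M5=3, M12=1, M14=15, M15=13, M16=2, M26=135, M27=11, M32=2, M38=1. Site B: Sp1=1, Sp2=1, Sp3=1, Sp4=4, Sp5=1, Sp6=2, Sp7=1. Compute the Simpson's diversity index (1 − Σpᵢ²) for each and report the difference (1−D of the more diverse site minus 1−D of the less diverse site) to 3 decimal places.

0.304

Site A: N=192, proportions 0.04688, 0.01562, 0.00521, 0.07812, 0.06771, 0.01042, 0.70312, 0.05729, 0.01042, 0.00521, giving 1−D = 0.48893 (working shown to 5 dp, full precision carried).
Site B: N=11, proportions 0.09091, 0.09091, 0.09091, 0.36364, 0.09091, 0.18182, 0.09091, giving 1−D = 0.79339.
Difference = |0.48893 − 0.79339| = 0.30446, i.e. 0.304 to 3 decimal places.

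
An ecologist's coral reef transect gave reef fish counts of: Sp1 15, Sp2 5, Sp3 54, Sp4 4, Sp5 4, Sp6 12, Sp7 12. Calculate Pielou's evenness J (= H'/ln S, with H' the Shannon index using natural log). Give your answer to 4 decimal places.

0.7734

Total N = 15+5+54+4+4+12+12 = 106, so the proportions are 0.141509, 0.04717, 0.509434, 0.037736, 0.037736, 0.113208, 0.113208 (working shown to 6 dp, full precision carried).
H' = −Σ pᵢ ln pᵢ = −((-0.276706) + (-0.144057) + (-0.343590) + (-0.123666) + (-0.123666) + (-0.246626) + (-0.246626)) = 1.504937.
With S = 7 species, ln S = 1.945910, so J = 1.504937/1.945910 = 0.773385, i.e. 0.7734 to 4 decimal places.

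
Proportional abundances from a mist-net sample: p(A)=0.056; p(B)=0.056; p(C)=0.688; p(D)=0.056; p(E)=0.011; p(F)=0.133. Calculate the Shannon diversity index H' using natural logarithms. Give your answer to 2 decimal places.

1.06

Each pᵢ ln pᵢ term (working shown to 4 dp, full precision carried): 0.056×(-2.8824)=-0.1614, 0.056×(-2.8824)=-0.1614, 0.688×(-0.3740)=-0.2573, 0.056×(-2.8824)=-0.1614, 0.011×(-4.5099)=-0.0496, 0.133×(-2.0174)=-0.2683.
Sum = -1.0595, so H' = 1.06.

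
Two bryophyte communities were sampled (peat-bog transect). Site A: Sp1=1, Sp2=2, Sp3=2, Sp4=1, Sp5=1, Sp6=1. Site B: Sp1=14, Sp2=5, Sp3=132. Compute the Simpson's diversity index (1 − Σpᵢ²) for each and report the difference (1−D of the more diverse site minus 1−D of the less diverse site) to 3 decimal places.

Site A: N=8, proportions 0.125, 0.25, 0.25, 0.125, 0.125, 0.125, giving 1−D = 0.81250 (working shown to 5 dp, full precision carried).
Site B: N=151, proportions 0.09272, 0.03311, 0.87417, giving 1−D = 0.22613.
Difference = |0.81250 − 0.22613| = 0.58637, i.e. 0.586 to 3 decimal places.

0.586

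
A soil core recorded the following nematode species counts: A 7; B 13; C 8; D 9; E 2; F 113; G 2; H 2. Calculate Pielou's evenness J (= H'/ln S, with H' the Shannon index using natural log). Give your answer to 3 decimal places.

Total N = 7+13+8+9+2+113+2+2 = 156, so the proportions are 0.04487, 0.08333, 0.05128, 0.05769, 0.01282, 0.72436, 0.01282, 0.01282 (working shown to 5 dp, full precision carried).
H' = −Σ pᵢ ln pᵢ = −((-0.13928) + (-0.20708) + (-0.15233) + (-0.16457) + (-0.05586) + (-0.23358) + (-0.05586) + (-0.05586)) = 1.06441.
With S = 8 species, ln S = 2.07944, so J = 1.06441/2.07944 = 0.51187, i.e. 0.512 to 3 decimal places.

0.512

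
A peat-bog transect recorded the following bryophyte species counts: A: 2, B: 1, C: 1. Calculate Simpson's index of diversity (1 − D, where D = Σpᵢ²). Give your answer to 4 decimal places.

0.6250

Total N = 2+1+1 = 4, so the proportions are 0.5, 0.25, 0.25 (working shown to 6 dp, full precision carried).
D = 0.5² + 0.25² + 0.25² = 0.250000 + 0.062500 + 0.062500 = 0.375000.
So 1 − D = 0.625000, i.e. 0.6250 to 4 decimal places.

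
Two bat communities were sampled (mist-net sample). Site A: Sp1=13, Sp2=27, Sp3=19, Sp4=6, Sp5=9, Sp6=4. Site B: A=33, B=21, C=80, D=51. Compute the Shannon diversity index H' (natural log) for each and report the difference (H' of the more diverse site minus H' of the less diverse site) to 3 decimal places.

0.336

Site A: N=78, proportions 0.16667, 0.34615, 0.24359, 0.07692, 0.11538, 0.05128, giving H' = 1.60867 (working shown to 5 dp, full precision carried).
Site B: N=185, proportions 0.17838, 0.11351, 0.43243, 0.27568, giving H' = 1.27222.
Difference = |1.60867 − 1.27222| = 0.33645, i.e. 0.336 to 3 decimal places.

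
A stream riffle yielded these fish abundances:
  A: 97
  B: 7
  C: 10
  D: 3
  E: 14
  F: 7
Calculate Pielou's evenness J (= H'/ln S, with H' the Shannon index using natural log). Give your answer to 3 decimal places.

Total N = 97+7+10+3+14+7 = 138, so the proportions are 0.7029, 0.05072, 0.07246, 0.02174, 0.10145, 0.05072 (working shown to 5 dp, full precision carried).
H' = −Σ pᵢ ln pᵢ = −((-0.24780) + (-0.15123) + (-0.19019) + (-0.08323) + (-0.23214) + (-0.15123)) = 1.05582.
With S = 6 species, ln S = 1.79176, so J = 1.05582/1.79176 = 0.58926, i.e. 0.589 to 3 decimal places.

0.589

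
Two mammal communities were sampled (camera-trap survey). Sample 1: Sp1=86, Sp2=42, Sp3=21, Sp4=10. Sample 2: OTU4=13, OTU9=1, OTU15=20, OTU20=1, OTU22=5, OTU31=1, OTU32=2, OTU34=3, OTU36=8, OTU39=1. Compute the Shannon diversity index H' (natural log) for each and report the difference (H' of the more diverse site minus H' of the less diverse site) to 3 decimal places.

0.652

Sample 1: N=159, proportions 0.54088, 0.26415, 0.13208, 0.06289, giving H' = 1.12540 (working shown to 5 dp, full precision carried).
Sample 2: N=55, proportions 0.23636, 0.01818, 0.36364, 0.01818, 0.09091, 0.01818, 0.03636, 0.05455, 0.14545, 0.01818, giving H' = 1.77781.
Difference = |1.12540 − 1.77781| = 0.65241, i.e. 0.652 to 3 decimal places.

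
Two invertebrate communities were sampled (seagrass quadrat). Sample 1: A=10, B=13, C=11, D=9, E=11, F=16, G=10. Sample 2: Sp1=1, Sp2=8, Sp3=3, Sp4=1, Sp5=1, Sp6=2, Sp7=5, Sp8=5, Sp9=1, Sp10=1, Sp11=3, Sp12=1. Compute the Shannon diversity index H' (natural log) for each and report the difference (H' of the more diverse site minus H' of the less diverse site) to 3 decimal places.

Sample 1: N=80, proportions 0.125, 0.1625, 0.1375, 0.1125, 0.1375, 0.2, 0.125, giving H' = 1.9284494 (working shown to 7 dp, full precision carried).
Sample 2: N=32, proportions 0.03125, 0.25, 0.09375, 0.03125, 0.03125, 0.0625, 0.15625, 0.15625, 0.03125, 0.03125, 0.09375, 0.03125, giving H' = 2.1936147.
Difference = |1.9284494 − 2.1936147| = 0.2651653, i.e. 0.265 to 3 decimal places.

0.265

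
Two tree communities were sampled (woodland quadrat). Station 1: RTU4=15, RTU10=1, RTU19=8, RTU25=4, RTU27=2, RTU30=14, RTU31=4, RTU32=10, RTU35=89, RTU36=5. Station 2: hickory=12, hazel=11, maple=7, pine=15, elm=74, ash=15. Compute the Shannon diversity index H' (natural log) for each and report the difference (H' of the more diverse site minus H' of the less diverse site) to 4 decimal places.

0.0957

Station 1: N=152, proportions 0.098684, 0.006579, 0.052632, 0.026316, 0.013158, 0.092105, 0.026316, 0.065789, 0.585526, 0.032895, giving H' = 1.489398 (working shown to 6 dp, full precision carried).
Station 2: N=134, proportions 0.089552, 0.08209, 0.052239, 0.11194, 0.552239, 0.11194, giving H' = 1.393665.
Difference = |1.489398 − 1.393665| = 0.095733, i.e. 0.0957 to 4 decimal places.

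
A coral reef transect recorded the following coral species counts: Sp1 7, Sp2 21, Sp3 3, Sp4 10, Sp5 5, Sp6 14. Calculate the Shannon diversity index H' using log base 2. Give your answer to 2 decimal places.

Total N = 7+21+3+10+5+14 = 60, so the proportions are 0.1167, 0.35, 0.05, 0.1667, 0.0833, 0.2333 (working shown to 4 dp, full precision carried).
Each pᵢ log₂ pᵢ term: 0.1167×(-3.0995)=-0.3616, 0.35×(-1.5146)=-0.5301, 0.05×(-4.3219)=-0.2161, 0.1667×(-2.5850)=-0.4308, 0.0833×(-3.5850)=-0.2987, 0.2333×(-2.0995)=-0.4899.
Sum = -2.3273, so H' = 2.33.

2.33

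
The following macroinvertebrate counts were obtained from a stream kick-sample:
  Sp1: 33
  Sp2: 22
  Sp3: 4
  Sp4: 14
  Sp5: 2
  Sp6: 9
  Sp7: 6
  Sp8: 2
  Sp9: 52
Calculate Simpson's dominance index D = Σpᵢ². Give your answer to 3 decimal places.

0.223

Total N = 33+22+4+14+2+9+6+2+52 = 144, so the proportions are 0.22917, 0.15278, 0.02778, 0.09722, 0.01389, 0.0625, 0.04167, 0.01389, 0.36111 (working shown to 5 dp, full precision carried).
D = 0.22917² + 0.15278² + 0.02778² + 0.09722² + 0.01389² + 0.0625² + 0.04167² + 0.01389² + 0.36111² = 0.05252 + 0.02334 + 0.00077 + 0.00945 + 0.00019 + 0.00391 + 0.00174 + 0.00019 + 0.13040 = 0.22251.
To 3 decimal places, D = 0.223.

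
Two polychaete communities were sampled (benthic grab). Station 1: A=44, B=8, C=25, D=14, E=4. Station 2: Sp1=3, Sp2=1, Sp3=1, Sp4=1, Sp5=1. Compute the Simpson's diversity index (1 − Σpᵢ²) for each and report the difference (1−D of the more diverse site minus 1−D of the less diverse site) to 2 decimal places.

Station 1: N=95, proportions 0.4632, 0.0842, 0.2632, 0.1474, 0.0421, giving 1−D = 0.6857 (working shown to 4 dp, full precision carried).
Station 2: N=7, proportions 0.4286, 0.1429, 0.1429, 0.1429, 0.1429, giving 1−D = 0.7347.
Difference = |0.6857 − 0.7347| = 0.0490, i.e. 0.05 to 2 decimal places.

0.05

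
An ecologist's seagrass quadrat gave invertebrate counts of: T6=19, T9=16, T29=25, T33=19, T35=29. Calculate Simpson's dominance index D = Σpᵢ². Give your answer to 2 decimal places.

0.21

Total N = 19+16+25+19+29 = 108, so the proportions are 0.1759, 0.1481, 0.2315, 0.1759, 0.2685 (working shown to 4 dp, full precision carried).
D = 0.1759² + 0.1481² + 0.2315² + 0.1759² + 0.2685² = 0.0309 + 0.0219 + 0.0536 + 0.0309 + 0.0721 = 0.2095.
To 2 decimal places, D = 0.21.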